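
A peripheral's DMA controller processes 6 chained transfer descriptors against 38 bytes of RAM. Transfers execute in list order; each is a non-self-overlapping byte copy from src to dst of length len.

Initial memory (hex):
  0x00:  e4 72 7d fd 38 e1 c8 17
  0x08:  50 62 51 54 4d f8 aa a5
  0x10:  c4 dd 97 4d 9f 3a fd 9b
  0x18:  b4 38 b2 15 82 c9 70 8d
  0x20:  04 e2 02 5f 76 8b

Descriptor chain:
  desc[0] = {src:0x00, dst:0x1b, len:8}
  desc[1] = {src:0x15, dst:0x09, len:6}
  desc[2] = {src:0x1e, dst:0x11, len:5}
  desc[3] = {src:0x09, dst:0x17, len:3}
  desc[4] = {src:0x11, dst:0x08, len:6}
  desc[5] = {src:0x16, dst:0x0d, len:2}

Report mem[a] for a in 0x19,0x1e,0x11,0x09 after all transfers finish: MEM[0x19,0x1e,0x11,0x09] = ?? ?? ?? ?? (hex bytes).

MEM[0x19,0x1e,0x11,0x09] = 9b fd fd 38

[0] 0x00->0x1b len=8 : e4 72 7d fd 38 e1 c8 17
[1] 0x15->0x09 len=6 : 3a fd 9b b4 38 b2
[2] 0x1e->0x11 len=5 : fd 38 e1 c8 17
[3] 0x09->0x17 len=3 : 3a fd 9b
[4] 0x11->0x08 len=6 : fd 38 e1 c8 17 fd
[5] 0x16->0x0d len=2 : fd 3a
query mem[0x19]=0x9b, mem[0x1e]=0xfd, mem[0x11]=0xfd, mem[0x09]=0x38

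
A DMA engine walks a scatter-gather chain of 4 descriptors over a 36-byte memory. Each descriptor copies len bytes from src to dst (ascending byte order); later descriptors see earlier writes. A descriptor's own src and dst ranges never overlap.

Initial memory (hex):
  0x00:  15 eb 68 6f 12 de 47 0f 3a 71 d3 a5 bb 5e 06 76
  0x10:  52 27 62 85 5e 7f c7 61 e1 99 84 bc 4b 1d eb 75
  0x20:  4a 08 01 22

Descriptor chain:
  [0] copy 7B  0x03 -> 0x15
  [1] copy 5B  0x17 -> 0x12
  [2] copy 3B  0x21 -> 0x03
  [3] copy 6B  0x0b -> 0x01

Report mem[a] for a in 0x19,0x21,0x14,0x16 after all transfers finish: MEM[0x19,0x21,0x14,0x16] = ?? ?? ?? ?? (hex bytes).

MEM[0x19,0x21,0x14,0x16] = 0f 08 0f 71

#0 dst[0x15+7] := {0x6f,0x12,0xde,0x47,0x0f,0x3a,0x71}
#1 dst[0x12+5] := {0xde,0x47,0x0f,0x3a,0x71}
#2 dst[0x03+3] := {0x08,0x01,0x22}
#3 dst[0x01+6] := {0xa5,0xbb,0x5e,0x06,0x76,0x52}
query mem[0x19]=0x0f, mem[0x21]=0x08, mem[0x14]=0x0f, mem[0x16]=0x71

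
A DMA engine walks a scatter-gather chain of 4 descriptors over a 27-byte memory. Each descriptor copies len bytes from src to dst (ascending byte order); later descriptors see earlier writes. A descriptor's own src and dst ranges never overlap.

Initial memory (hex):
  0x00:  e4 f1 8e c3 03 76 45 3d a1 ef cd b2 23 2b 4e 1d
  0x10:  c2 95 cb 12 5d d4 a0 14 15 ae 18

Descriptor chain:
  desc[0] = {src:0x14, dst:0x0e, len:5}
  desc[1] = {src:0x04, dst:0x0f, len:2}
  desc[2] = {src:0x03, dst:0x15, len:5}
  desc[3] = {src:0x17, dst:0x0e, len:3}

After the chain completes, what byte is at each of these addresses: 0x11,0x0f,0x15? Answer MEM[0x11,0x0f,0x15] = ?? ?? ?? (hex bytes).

MEM[0x11,0x0f,0x15] = 14 45 c3

[0] 0x14->0x0e len=5 : 5d d4 a0 14 15
[1] 0x04->0x0f len=2 : 03 76
[2] 0x03->0x15 len=5 : c3 03 76 45 3d
[3] 0x17->0x0e len=3 : 76 45 3d
query mem[0x11]=0x14, mem[0x0f]=0x45, mem[0x15]=0xc3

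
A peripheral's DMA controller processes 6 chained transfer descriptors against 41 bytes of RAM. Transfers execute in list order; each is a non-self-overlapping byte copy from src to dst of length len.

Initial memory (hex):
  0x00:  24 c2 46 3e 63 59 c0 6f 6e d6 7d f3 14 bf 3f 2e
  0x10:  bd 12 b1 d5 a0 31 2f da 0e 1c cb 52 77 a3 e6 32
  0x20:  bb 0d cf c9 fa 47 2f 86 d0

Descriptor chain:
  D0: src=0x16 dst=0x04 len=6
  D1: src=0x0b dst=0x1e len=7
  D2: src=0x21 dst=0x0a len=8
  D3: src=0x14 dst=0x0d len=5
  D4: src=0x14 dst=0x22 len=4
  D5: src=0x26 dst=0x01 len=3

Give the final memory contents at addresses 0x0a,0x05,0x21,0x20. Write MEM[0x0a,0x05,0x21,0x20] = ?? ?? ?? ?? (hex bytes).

D0: mem[0x04..0x09] <- [2f da 0e 1c cb 52]
D1: mem[0x1e..0x24] <- [f3 14 bf 3f 2e bd 12]
D2: mem[0x0a..0x11] <- [3f 2e bd 12 47 2f 86 d0]
D3: mem[0x0d..0x11] <- [a0 31 2f da 0e]
D4: mem[0x22..0x25] <- [a0 31 2f da]
D5: mem[0x01..0x03] <- [2f 86 d0]
query mem[0x0a]=0x3f, mem[0x05]=0xda, mem[0x21]=0x3f, mem[0x20]=0xbf

MEM[0x0a,0x05,0x21,0x20] = 3f da 3f bf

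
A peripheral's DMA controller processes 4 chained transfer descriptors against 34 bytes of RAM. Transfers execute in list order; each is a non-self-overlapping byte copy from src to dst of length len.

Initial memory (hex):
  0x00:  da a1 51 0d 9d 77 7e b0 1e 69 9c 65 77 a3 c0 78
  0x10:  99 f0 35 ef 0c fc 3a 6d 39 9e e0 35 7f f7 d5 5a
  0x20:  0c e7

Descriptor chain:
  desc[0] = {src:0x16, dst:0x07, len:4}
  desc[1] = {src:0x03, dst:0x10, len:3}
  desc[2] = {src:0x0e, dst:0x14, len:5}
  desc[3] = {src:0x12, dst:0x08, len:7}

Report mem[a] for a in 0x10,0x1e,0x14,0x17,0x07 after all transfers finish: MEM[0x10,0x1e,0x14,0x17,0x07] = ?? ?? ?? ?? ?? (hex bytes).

MEM[0x10,0x1e,0x14,0x17,0x07] = 0d d5 c0 9d 3a

#0 dst[0x07+4] := {0x3a,0x6d,0x39,0x9e}
#1 dst[0x10+3] := {0x0d,0x9d,0x77}
#2 dst[0x14+5] := {0xc0,0x78,0x0d,0x9d,0x77}
#3 dst[0x08+7] := {0x77,0xef,0xc0,0x78,0x0d,0x9d,0x77}
query mem[0x10]=0x0d, mem[0x1e]=0xd5, mem[0x14]=0xc0, mem[0x17]=0x9d, mem[0x07]=0x3a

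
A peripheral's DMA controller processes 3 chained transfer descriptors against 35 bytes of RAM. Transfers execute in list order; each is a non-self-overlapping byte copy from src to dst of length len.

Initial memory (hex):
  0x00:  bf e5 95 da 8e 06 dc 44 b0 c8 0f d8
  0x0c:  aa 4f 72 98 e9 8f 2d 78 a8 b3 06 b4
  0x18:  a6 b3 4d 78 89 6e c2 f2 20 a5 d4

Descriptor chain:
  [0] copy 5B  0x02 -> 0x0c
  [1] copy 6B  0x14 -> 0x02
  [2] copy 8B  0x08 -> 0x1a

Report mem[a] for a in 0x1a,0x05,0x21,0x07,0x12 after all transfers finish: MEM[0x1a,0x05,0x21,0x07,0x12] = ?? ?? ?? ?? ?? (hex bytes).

MEM[0x1a,0x05,0x21,0x07,0x12] = b0 b4 06 b3 2d

#0 dst[0x0c+5] := {0x95,0xda,0x8e,0x06,0xdc}
#1 dst[0x02+6] := {0xa8,0xb3,0x06,0xb4,0xa6,0xb3}
#2 dst[0x1a+8] := {0xb0,0xc8,0x0f,0xd8,0x95,0xda,0x8e,0x06}
query mem[0x1a]=0xb0, mem[0x05]=0xb4, mem[0x21]=0x06, mem[0x07]=0xb3, mem[0x12]=0x2d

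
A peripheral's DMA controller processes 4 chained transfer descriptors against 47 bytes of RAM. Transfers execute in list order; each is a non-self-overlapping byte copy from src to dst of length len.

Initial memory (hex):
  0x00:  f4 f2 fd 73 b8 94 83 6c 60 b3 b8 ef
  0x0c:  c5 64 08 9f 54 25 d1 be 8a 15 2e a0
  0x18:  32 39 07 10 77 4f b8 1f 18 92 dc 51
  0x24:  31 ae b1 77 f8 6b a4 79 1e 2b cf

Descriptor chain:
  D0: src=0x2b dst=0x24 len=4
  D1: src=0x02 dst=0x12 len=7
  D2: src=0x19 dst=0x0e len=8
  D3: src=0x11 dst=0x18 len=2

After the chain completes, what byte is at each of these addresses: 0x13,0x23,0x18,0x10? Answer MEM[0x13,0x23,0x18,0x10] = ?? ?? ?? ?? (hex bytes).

MEM[0x13,0x23,0x18,0x10] = b8 51 77 10

#0 dst[0x24+4] := {0x79,0x1e,0x2b,0xcf}
#1 dst[0x12+7] := {0xfd,0x73,0xb8,0x94,0x83,0x6c,0x60}
#2 dst[0x0e+8] := {0x39,0x07,0x10,0x77,0x4f,0xb8,0x1f,0x18}
#3 dst[0x18+2] := {0x77,0x4f}
query mem[0x13]=0xb8, mem[0x23]=0x51, mem[0x18]=0x77, mem[0x10]=0x10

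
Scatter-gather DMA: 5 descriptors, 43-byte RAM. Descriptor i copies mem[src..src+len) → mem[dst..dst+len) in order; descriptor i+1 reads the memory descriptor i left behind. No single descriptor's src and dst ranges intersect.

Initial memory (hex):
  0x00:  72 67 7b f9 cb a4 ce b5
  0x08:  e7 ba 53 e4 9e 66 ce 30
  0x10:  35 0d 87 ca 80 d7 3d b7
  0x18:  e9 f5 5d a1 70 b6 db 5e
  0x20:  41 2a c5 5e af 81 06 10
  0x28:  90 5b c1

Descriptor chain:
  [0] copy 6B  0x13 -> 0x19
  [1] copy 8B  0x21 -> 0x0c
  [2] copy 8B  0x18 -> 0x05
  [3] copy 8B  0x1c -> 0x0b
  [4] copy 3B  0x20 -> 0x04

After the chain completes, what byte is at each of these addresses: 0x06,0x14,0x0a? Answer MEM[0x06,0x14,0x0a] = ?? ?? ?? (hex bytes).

D0: mem[0x19..0x1e] <- [ca 80 d7 3d b7 e9]
D1: mem[0x0c..0x13] <- [2a c5 5e af 81 06 10 90]
D2: mem[0x05..0x0c] <- [e9 ca 80 d7 3d b7 e9 5e]
D3: mem[0x0b..0x12] <- [3d b7 e9 5e 41 2a c5 5e]
D4: mem[0x04..0x06] <- [41 2a c5]
query mem[0x06]=0xc5, mem[0x14]=0x80, mem[0x0a]=0xb7

MEM[0x06,0x14,0x0a] = c5 80 b7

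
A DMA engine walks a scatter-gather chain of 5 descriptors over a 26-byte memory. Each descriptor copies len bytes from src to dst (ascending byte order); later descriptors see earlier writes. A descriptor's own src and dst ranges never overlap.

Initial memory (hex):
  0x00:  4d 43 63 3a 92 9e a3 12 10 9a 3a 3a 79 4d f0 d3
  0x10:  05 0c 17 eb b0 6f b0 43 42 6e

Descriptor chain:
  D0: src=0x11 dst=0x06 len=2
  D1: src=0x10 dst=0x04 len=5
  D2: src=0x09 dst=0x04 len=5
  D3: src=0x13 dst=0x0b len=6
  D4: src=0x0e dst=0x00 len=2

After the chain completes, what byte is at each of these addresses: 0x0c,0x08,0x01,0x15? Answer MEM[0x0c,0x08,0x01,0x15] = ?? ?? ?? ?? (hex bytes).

MEM[0x0c,0x08,0x01,0x15] = b0 4d 43 6f

D0: mem[0x06..0x07] <- [0c 17]
D1: mem[0x04..0x08] <- [05 0c 17 eb b0]
D2: mem[0x04..0x08] <- [9a 3a 3a 79 4d]
D3: mem[0x0b..0x10] <- [eb b0 6f b0 43 42]
D4: mem[0x00..0x01] <- [b0 43]
query mem[0x0c]=0xb0, mem[0x08]=0x4d, mem[0x01]=0x43, mem[0x15]=0x6f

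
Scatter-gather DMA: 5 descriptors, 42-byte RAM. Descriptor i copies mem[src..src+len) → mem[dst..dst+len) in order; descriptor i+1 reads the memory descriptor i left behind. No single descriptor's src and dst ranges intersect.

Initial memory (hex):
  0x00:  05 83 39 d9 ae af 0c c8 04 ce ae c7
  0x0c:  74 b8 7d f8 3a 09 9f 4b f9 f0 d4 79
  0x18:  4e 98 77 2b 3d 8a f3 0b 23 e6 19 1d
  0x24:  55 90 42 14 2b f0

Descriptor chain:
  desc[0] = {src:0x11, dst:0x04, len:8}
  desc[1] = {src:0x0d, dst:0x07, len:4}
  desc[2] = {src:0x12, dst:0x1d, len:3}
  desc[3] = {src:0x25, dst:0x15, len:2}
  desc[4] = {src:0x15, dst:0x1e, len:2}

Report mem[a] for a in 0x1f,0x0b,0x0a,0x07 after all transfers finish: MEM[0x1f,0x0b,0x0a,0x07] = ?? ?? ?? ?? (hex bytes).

MEM[0x1f,0x0b,0x0a,0x07] = 42 4e 3a b8

#0 dst[0x04+8] := {0x09,0x9f,0x4b,0xf9,0xf0,0xd4,0x79,0x4e}
#1 dst[0x07+4] := {0xb8,0x7d,0xf8,0x3a}
#2 dst[0x1d+3] := {0x9f,0x4b,0xf9}
#3 dst[0x15+2] := {0x90,0x42}
#4 dst[0x1e+2] := {0x90,0x42}
query mem[0x1f]=0x42, mem[0x0b]=0x4e, mem[0x0a]=0x3a, mem[0x07]=0xb8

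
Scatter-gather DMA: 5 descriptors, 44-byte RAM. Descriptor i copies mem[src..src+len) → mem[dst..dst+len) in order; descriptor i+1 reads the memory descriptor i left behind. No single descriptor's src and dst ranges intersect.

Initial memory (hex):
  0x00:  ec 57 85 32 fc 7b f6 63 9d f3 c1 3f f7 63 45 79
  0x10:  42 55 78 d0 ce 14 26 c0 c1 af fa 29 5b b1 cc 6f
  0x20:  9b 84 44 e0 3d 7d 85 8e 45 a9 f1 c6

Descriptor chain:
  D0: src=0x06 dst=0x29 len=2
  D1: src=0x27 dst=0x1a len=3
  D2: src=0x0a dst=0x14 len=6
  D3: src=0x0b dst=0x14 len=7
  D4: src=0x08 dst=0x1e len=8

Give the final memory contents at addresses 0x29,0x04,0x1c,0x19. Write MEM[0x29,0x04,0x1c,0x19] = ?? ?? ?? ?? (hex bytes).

MEM[0x29,0x04,0x1c,0x19] = f6 fc f6 42

  after D0: wrote 2B at 0x29 = f663
  after D1: wrote 3B at 0x1a = 8e45f6
  after D2: wrote 6B at 0x14 = c13ff7634579
  after D3: wrote 7B at 0x14 = 3ff76345794255
  after D4: wrote 8B at 0x1e = 9df3c13ff7634579
query mem[0x29]=0xf6, mem[0x04]=0xfc, mem[0x1c]=0xf6, mem[0x19]=0x42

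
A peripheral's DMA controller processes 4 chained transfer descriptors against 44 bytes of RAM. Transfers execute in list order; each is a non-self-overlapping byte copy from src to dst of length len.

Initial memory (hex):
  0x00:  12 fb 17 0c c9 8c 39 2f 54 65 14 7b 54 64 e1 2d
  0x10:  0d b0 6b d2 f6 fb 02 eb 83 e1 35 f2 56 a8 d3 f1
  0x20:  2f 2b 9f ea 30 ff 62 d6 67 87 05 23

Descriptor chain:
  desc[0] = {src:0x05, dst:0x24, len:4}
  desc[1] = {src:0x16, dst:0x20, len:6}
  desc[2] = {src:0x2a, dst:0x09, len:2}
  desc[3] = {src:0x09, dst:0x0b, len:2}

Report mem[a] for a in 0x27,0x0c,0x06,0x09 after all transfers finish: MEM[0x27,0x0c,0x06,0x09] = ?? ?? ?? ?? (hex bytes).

MEM[0x27,0x0c,0x06,0x09] = 54 23 39 05

[0] 0x05->0x24 len=4 : 8c 39 2f 54
[1] 0x16->0x20 len=6 : 02 eb 83 e1 35 f2
[2] 0x2a->0x09 len=2 : 05 23
[3] 0x09->0x0b len=2 : 05 23
query mem[0x27]=0x54, mem[0x0c]=0x23, mem[0x06]=0x39, mem[0x09]=0x05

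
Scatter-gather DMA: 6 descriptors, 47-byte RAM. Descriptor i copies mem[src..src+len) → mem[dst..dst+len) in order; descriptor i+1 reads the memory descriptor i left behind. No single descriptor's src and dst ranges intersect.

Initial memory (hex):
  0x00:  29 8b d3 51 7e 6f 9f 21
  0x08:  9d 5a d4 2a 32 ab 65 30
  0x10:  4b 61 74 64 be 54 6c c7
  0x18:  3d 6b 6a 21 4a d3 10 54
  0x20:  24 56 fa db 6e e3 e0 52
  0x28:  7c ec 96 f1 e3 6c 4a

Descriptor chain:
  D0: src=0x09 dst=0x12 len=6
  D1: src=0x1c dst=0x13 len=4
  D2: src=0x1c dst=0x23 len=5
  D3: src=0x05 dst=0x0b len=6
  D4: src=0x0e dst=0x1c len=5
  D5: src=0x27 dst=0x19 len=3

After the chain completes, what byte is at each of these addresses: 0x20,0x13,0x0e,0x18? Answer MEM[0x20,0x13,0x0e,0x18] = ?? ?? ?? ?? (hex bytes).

  after D0: wrote 6B at 0x12 = 5ad42a32ab65
  after D1: wrote 4B at 0x13 = 4ad31054
  after D2: wrote 5B at 0x23 = 4ad3105424
  after D3: wrote 6B at 0x0b = 6f9f219d5ad4
  after D4: wrote 5B at 0x1c = 9d5ad4615a
  after D5: wrote 3B at 0x19 = 247cec
query mem[0x20]=0x5a, mem[0x13]=0x4a, mem[0x0e]=0x9d, mem[0x18]=0x3d

MEM[0x20,0x13,0x0e,0x18] = 5a 4a 9d 3d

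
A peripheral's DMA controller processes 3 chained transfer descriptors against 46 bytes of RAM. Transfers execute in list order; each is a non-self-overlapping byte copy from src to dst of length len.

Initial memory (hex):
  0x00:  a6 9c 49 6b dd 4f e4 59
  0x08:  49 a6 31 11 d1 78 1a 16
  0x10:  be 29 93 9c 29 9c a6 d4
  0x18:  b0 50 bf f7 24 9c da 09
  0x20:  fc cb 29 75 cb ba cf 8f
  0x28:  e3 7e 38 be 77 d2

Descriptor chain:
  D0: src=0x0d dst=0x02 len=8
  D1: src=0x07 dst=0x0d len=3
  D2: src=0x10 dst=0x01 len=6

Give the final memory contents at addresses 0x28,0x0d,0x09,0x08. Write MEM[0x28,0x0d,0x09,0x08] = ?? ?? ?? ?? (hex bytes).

MEM[0x28,0x0d,0x09,0x08] = e3 93 29 9c

#0 dst[0x02+8] := {0x78,0x1a,0x16,0xbe,0x29,0x93,0x9c,0x29}
#1 dst[0x0d+3] := {0x93,0x9c,0x29}
#2 dst[0x01+6] := {0xbe,0x29,0x93,0x9c,0x29,0x9c}
query mem[0x28]=0xe3, mem[0x0d]=0x93, mem[0x09]=0x29, mem[0x08]=0x9c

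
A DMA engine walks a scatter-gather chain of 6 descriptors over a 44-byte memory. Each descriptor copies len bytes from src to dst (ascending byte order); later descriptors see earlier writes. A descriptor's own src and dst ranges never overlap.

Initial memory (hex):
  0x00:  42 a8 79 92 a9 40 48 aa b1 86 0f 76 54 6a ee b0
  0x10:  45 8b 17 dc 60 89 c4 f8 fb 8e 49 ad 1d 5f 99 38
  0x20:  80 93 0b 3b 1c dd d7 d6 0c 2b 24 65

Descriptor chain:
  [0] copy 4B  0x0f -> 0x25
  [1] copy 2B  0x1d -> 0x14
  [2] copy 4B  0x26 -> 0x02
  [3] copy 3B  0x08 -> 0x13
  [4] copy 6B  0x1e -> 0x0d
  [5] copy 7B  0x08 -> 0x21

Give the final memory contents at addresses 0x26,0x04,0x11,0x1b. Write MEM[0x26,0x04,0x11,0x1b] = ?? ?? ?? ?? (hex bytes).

MEM[0x26,0x04,0x11,0x1b] = 99 17 0b ad

[0] 0x0f->0x25 len=4 : b0 45 8b 17
[1] 0x1d->0x14 len=2 : 5f 99
[2] 0x26->0x02 len=4 : 45 8b 17 2b
[3] 0x08->0x13 len=3 : b1 86 0f
[4] 0x1e->0x0d len=6 : 99 38 80 93 0b 3b
[5] 0x08->0x21 len=7 : b1 86 0f 76 54 99 38
query mem[0x26]=0x99, mem[0x04]=0x17, mem[0x11]=0x0b, mem[0x1b]=0xad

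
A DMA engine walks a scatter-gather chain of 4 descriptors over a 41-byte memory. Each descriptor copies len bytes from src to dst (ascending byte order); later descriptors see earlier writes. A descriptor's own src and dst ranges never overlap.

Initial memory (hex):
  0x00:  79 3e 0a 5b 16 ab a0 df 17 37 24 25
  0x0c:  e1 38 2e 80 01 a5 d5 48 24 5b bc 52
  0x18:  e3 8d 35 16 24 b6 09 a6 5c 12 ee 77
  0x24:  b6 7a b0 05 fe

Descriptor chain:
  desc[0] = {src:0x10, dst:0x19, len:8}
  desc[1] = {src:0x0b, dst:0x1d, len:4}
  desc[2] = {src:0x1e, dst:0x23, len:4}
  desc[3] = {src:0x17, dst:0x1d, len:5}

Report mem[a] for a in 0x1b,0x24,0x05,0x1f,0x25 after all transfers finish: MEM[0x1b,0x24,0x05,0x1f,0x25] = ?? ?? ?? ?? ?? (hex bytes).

MEM[0x1b,0x24,0x05,0x1f,0x25] = d5 38 ab 01 2e

#0 dst[0x19+8] := {0x01,0xa5,0xd5,0x48,0x24,0x5b,0xbc,0x52}
#1 dst[0x1d+4] := {0x25,0xe1,0x38,0x2e}
#2 dst[0x23+4] := {0xe1,0x38,0x2e,0x12}
#3 dst[0x1d+5] := {0x52,0xe3,0x01,0xa5,0xd5}
query mem[0x1b]=0xd5, mem[0x24]=0x38, mem[0x05]=0xab, mem[0x1f]=0x01, mem[0x25]=0x2e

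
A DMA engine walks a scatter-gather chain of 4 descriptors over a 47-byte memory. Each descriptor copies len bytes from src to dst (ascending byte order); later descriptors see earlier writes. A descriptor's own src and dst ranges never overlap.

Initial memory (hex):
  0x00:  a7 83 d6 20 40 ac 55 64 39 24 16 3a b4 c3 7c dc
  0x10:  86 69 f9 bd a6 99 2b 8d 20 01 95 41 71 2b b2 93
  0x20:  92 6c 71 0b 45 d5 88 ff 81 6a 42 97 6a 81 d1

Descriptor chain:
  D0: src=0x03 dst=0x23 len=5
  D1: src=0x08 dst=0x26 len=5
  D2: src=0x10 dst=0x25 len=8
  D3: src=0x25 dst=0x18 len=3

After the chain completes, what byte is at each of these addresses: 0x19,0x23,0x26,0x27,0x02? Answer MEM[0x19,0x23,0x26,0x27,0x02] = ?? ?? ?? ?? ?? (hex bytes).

#0 dst[0x23+5] := {0x20,0x40,0xac,0x55,0x64}
#1 dst[0x26+5] := {0x39,0x24,0x16,0x3a,0xb4}
#2 dst[0x25+8] := {0x86,0x69,0xf9,0xbd,0xa6,0x99,0x2b,0x8d}
#3 dst[0x18+3] := {0x86,0x69,0xf9}
query mem[0x19]=0x69, mem[0x23]=0x20, mem[0x26]=0x69, mem[0x27]=0xf9, mem[0x02]=0xd6

MEM[0x19,0x23,0x26,0x27,0x02] = 69 20 69 f9 d6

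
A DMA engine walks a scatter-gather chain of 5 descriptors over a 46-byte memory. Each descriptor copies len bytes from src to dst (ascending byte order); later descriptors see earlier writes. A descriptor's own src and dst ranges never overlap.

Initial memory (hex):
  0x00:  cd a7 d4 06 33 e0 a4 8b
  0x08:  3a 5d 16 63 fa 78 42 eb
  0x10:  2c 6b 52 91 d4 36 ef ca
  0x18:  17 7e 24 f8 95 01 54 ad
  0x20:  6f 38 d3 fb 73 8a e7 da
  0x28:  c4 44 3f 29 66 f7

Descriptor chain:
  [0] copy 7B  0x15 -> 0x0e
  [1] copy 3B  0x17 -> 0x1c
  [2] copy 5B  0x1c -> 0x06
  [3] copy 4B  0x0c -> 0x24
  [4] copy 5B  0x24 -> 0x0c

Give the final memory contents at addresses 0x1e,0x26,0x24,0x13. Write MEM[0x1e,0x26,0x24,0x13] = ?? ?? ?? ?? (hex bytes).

MEM[0x1e,0x26,0x24,0x13] = 7e 36 fa 24

[0] 0x15->0x0e len=7 : 36 ef ca 17 7e 24 f8
[1] 0x17->0x1c len=3 : ca 17 7e
[2] 0x1c->0x06 len=5 : ca 17 7e ad 6f
[3] 0x0c->0x24 len=4 : fa 78 36 ef
[4] 0x24->0x0c len=5 : fa 78 36 ef c4
query mem[0x1e]=0x7e, mem[0x26]=0x36, mem[0x24]=0xfa, mem[0x13]=0x24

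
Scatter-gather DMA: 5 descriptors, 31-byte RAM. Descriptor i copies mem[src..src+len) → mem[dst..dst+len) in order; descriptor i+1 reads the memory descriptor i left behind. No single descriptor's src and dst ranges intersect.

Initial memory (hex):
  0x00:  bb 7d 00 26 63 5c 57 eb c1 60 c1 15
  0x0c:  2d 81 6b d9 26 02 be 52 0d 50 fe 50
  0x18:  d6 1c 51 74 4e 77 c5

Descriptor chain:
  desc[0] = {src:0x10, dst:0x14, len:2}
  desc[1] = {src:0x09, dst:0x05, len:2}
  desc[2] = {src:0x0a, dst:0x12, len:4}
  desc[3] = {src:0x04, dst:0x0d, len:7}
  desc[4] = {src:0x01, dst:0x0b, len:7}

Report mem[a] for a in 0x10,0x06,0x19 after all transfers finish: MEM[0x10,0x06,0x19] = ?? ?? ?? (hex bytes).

D0: mem[0x14..0x15] <- [26 02]
D1: mem[0x05..0x06] <- [60 c1]
D2: mem[0x12..0x15] <- [c1 15 2d 81]
D3: mem[0x0d..0x13] <- [63 60 c1 eb c1 60 c1]
D4: mem[0x0b..0x11] <- [7d 00 26 63 60 c1 eb]
query mem[0x10]=0xc1, mem[0x06]=0xc1, mem[0x19]=0x1c

MEM[0x10,0x06,0x19] = c1 c1 1c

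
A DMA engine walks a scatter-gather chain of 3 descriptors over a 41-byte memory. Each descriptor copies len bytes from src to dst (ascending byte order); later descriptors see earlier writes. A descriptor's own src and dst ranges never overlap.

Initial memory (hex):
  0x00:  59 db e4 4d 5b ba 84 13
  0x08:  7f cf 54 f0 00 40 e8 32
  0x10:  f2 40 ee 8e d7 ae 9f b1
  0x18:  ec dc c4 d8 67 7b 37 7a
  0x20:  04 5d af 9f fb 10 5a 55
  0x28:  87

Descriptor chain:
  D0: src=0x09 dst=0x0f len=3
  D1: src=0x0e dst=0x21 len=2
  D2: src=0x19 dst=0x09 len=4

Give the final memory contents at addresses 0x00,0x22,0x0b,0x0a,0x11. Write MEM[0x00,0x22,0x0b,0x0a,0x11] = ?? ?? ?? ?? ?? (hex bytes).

MEM[0x00,0x22,0x0b,0x0a,0x11] = 59 cf d8 c4 f0

D0: mem[0x0f..0x11] <- [cf 54 f0]
D1: mem[0x21..0x22] <- [e8 cf]
D2: mem[0x09..0x0c] <- [dc c4 d8 67]
query mem[0x00]=0x59, mem[0x22]=0xcf, mem[0x0b]=0xd8, mem[0x0a]=0xc4, mem[0x11]=0xf0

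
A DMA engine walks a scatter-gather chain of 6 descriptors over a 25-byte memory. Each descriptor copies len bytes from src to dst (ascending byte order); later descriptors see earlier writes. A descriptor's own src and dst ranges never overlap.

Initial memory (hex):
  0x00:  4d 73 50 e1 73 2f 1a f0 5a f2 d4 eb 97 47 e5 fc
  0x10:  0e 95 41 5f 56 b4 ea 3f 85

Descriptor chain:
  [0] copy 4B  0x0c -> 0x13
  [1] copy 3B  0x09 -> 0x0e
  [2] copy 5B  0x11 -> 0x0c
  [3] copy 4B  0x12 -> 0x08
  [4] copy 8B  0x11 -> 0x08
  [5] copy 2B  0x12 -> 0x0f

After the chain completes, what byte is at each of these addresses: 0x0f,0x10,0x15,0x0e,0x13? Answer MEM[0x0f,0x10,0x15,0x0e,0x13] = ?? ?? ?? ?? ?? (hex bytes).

[0] 0x0c->0x13 len=4 : 97 47 e5 fc
[1] 0x09->0x0e len=3 : f2 d4 eb
[2] 0x11->0x0c len=5 : 95 41 97 47 e5
[3] 0x12->0x08 len=4 : 41 97 47 e5
[4] 0x11->0x08 len=8 : 95 41 97 47 e5 fc 3f 85
[5] 0x12->0x0f len=2 : 41 97
query mem[0x0f]=0x41, mem[0x10]=0x97, mem[0x15]=0xe5, mem[0x0e]=0x3f, mem[0x13]=0x97

MEM[0x0f,0x10,0x15,0x0e,0x13] = 41 97 e5 3f 97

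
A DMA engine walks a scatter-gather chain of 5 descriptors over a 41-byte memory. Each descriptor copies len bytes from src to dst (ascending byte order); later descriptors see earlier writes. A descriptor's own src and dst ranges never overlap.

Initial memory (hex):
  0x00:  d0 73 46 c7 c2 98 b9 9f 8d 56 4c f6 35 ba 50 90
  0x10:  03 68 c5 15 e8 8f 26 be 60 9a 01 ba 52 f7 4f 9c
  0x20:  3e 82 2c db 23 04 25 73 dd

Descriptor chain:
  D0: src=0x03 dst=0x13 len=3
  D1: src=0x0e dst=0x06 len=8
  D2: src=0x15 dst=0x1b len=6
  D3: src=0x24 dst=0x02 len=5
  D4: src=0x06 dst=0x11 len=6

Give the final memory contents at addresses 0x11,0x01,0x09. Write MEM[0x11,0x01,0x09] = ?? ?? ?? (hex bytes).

  after D0: wrote 3B at 0x13 = c7c298
  after D1: wrote 8B at 0x06 = 50900368c5c7c298
  after D2: wrote 6B at 0x1b = 9826be609a01
  after D3: wrote 5B at 0x02 = 23042573dd
  after D4: wrote 6B at 0x11 = dd900368c5c7
query mem[0x11]=0xdd, mem[0x01]=0x73, mem[0x09]=0x68

MEM[0x11,0x01,0x09] = dd 73 68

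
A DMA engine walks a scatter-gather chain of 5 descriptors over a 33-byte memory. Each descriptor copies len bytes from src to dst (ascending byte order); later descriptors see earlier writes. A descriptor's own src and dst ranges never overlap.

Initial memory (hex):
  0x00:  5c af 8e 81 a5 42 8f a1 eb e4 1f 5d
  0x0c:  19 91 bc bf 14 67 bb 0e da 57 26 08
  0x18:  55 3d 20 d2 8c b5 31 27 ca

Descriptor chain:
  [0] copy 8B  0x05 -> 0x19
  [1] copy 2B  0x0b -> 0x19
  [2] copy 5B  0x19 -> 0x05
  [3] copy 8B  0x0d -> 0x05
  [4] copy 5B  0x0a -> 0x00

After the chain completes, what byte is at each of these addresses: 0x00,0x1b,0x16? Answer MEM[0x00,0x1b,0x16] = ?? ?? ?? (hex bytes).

MEM[0x00,0x1b,0x16] = bb a1 26

[0] 0x05->0x19 len=8 : 42 8f a1 eb e4 1f 5d 19
[1] 0x0b->0x19 len=2 : 5d 19
[2] 0x19->0x05 len=5 : 5d 19 a1 eb e4
[3] 0x0d->0x05 len=8 : 91 bc bf 14 67 bb 0e da
[4] 0x0a->0x00 len=5 : bb 0e da 91 bc
query mem[0x00]=0xbb, mem[0x1b]=0xa1, mem[0x16]=0x26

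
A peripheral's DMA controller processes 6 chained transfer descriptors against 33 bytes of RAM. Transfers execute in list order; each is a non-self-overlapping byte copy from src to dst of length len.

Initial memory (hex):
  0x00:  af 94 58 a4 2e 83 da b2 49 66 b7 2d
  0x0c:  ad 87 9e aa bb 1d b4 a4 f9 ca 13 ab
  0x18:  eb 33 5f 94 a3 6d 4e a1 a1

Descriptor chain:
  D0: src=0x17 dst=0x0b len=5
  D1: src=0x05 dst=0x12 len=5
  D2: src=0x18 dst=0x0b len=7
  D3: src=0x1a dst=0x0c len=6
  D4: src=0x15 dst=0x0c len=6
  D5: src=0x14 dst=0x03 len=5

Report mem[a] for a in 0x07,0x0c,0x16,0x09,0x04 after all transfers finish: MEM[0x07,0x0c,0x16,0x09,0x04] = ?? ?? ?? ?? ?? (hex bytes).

  after D0: wrote 5B at 0x0b = abeb335f94
  after D1: wrote 5B at 0x12 = 83dab24966
  after D2: wrote 7B at 0x0b = eb335f94a36d4e
  after D3: wrote 6B at 0x0c = 5f94a36d4ea1
  after D4: wrote 6B at 0x0c = 4966abeb335f
  after D5: wrote 5B at 0x03 = b24966abeb
query mem[0x07]=0xeb, mem[0x0c]=0x49, mem[0x16]=0x66, mem[0x09]=0x66, mem[0x04]=0x49

MEM[0x07,0x0c,0x16,0x09,0x04] = eb 49 66 66 49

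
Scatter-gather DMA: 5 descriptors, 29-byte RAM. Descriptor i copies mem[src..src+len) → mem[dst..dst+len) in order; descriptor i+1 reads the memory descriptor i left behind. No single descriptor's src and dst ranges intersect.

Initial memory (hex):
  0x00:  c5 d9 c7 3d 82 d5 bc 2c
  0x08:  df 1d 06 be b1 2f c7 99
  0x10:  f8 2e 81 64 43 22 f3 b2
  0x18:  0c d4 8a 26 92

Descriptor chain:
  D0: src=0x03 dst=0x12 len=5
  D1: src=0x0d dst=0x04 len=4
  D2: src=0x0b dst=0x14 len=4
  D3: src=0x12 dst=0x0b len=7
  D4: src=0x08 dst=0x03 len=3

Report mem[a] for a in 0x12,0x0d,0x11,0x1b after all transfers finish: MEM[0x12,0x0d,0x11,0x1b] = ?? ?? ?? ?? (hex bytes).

D0: mem[0x12..0x16] <- [3d 82 d5 bc 2c]
D1: mem[0x04..0x07] <- [2f c7 99 f8]
D2: mem[0x14..0x17] <- [be b1 2f c7]
D3: mem[0x0b..0x11] <- [3d 82 be b1 2f c7 0c]
D4: mem[0x03..0x05] <- [df 1d 06]
query mem[0x12]=0x3d, mem[0x0d]=0xbe, mem[0x11]=0x0c, mem[0x1b]=0x26

MEM[0x12,0x0d,0x11,0x1b] = 3d be 0c 26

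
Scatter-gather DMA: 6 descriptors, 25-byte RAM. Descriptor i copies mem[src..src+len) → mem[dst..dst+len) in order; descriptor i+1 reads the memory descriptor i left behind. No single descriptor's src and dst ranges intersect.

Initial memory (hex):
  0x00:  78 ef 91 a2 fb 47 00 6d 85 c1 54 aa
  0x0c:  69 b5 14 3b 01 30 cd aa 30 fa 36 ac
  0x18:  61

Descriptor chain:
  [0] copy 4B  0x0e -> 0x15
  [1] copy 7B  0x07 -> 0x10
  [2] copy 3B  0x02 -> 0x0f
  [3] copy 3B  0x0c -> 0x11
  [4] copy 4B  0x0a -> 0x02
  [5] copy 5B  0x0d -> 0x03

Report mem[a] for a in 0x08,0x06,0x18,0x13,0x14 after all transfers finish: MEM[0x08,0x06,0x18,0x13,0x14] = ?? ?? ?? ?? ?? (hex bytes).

#0 dst[0x15+4] := {0x14,0x3b,0x01,0x30}
#1 dst[0x10+7] := {0x6d,0x85,0xc1,0x54,0xaa,0x69,0xb5}
#2 dst[0x0f+3] := {0x91,0xa2,0xfb}
#3 dst[0x11+3] := {0x69,0xb5,0x14}
#4 dst[0x02+4] := {0x54,0xaa,0x69,0xb5}
#5 dst[0x03+5] := {0xb5,0x14,0x91,0xa2,0x69}
query mem[0x08]=0x85, mem[0x06]=0xa2, mem[0x18]=0x30, mem[0x13]=0x14, mem[0x14]=0xaa

MEM[0x08,0x06,0x18,0x13,0x14] = 85 a2 30 14 aa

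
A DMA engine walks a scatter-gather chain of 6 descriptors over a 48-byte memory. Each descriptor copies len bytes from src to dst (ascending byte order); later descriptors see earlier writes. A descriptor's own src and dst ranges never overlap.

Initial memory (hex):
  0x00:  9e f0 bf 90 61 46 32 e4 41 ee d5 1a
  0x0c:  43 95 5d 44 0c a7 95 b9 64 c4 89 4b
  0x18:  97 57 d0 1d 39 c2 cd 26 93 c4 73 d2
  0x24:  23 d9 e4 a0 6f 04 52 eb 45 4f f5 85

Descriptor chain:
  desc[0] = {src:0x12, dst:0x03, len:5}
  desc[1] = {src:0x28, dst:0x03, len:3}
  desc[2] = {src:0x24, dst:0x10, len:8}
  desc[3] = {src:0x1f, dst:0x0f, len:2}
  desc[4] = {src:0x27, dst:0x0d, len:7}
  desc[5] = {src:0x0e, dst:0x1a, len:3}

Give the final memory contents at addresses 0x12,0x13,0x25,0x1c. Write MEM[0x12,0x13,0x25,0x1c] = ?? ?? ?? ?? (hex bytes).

MEM[0x12,0x13,0x25,0x1c] = 45 4f d9 52

  after D0: wrote 5B at 0x03 = 95b964c489
  after D1: wrote 3B at 0x03 = 6f0452
  after D2: wrote 8B at 0x10 = 23d9e4a06f0452eb
  after D3: wrote 2B at 0x0f = 2693
  after D4: wrote 7B at 0x0d = a06f0452eb454f
  after D5: wrote 3B at 0x1a = 6f0452
query mem[0x12]=0x45, mem[0x13]=0x4f, mem[0x25]=0xd9, mem[0x1c]=0x52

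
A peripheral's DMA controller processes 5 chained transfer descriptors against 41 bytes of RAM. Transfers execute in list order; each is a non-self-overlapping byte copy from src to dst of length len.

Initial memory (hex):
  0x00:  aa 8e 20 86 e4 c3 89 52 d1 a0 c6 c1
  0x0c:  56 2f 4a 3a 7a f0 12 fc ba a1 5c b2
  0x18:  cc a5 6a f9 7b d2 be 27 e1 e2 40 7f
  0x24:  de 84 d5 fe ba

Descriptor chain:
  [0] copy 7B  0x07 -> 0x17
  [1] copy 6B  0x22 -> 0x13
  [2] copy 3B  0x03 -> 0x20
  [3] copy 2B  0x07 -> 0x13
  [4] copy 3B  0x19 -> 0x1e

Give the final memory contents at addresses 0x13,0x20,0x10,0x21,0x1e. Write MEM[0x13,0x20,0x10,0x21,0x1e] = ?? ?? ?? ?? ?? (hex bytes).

#0 dst[0x17+7] := {0x52,0xd1,0xa0,0xc6,0xc1,0x56,0x2f}
#1 dst[0x13+6] := {0x40,0x7f,0xde,0x84,0xd5,0xfe}
#2 dst[0x20+3] := {0x86,0xe4,0xc3}
#3 dst[0x13+2] := {0x52,0xd1}
#4 dst[0x1e+3] := {0xa0,0xc6,0xc1}
query mem[0x13]=0x52, mem[0x20]=0xc1, mem[0x10]=0x7a, mem[0x21]=0xe4, mem[0x1e]=0xa0

MEM[0x13,0x20,0x10,0x21,0x1e] = 52 c1 7a e4 a0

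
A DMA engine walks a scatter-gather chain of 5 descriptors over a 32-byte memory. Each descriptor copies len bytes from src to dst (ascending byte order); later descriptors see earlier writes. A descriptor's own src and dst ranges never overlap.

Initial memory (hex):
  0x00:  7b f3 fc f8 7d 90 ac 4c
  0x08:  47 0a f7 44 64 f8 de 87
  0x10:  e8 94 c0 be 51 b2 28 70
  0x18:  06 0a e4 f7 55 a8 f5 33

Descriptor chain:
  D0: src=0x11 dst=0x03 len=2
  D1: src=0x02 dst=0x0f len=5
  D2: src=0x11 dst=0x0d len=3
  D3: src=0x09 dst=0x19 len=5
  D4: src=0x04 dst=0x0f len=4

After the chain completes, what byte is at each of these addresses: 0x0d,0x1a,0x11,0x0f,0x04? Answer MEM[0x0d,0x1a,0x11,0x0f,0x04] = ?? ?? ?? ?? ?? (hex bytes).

MEM[0x0d,0x1a,0x11,0x0f,0x04] = c0 f7 ac c0 c0

#0 dst[0x03+2] := {0x94,0xc0}
#1 dst[0x0f+5] := {0xfc,0x94,0xc0,0x90,0xac}
#2 dst[0x0d+3] := {0xc0,0x90,0xac}
#3 dst[0x19+5] := {0x0a,0xf7,0x44,0x64,0xc0}
#4 dst[0x0f+4] := {0xc0,0x90,0xac,0x4c}
query mem[0x0d]=0xc0, mem[0x1a]=0xf7, mem[0x11]=0xac, mem[0x0f]=0xc0, mem[0x04]=0xc0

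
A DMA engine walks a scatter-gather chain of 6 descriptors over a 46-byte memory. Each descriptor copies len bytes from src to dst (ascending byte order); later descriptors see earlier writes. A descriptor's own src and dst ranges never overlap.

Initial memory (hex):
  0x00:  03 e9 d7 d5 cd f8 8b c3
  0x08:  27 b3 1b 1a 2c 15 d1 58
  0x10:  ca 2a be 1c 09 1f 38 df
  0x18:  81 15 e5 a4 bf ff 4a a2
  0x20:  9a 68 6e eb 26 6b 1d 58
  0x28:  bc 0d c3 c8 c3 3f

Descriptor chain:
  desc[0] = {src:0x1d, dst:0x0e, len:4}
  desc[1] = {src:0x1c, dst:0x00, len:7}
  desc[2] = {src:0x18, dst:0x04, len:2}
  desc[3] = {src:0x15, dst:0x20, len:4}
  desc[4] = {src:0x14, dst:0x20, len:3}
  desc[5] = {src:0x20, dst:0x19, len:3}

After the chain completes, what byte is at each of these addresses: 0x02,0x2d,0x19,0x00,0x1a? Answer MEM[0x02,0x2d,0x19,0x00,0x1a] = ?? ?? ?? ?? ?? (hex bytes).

MEM[0x02,0x2d,0x19,0x00,0x1a] = 4a 3f 09 bf 1f

[0] 0x1d->0x0e len=4 : ff 4a a2 9a
[1] 0x1c->0x00 len=7 : bf ff 4a a2 9a 68 6e
[2] 0x18->0x04 len=2 : 81 15
[3] 0x15->0x20 len=4 : 1f 38 df 81
[4] 0x14->0x20 len=3 : 09 1f 38
[5] 0x20->0x19 len=3 : 09 1f 38
query mem[0x02]=0x4a, mem[0x2d]=0x3f, mem[0x19]=0x09, mem[0x00]=0xbf, mem[0x1a]=0x1f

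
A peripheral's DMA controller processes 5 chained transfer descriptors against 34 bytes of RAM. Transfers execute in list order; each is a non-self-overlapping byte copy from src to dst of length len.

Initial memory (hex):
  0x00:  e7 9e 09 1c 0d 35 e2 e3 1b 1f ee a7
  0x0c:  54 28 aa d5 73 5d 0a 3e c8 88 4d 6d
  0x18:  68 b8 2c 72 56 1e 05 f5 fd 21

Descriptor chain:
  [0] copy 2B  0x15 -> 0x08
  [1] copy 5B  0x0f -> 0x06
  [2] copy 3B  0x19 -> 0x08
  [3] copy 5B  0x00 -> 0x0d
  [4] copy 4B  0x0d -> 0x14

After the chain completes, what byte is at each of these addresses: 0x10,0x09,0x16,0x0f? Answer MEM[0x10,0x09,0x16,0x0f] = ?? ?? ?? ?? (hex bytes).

[0] 0x15->0x08 len=2 : 88 4d
[1] 0x0f->0x06 len=5 : d5 73 5d 0a 3e
[2] 0x19->0x08 len=3 : b8 2c 72
[3] 0x00->0x0d len=5 : e7 9e 09 1c 0d
[4] 0x0d->0x14 len=4 : e7 9e 09 1c
query mem[0x10]=0x1c, mem[0x09]=0x2c, mem[0x16]=0x09, mem[0x0f]=0x09

MEM[0x10,0x09,0x16,0x0f] = 1c 2c 09 09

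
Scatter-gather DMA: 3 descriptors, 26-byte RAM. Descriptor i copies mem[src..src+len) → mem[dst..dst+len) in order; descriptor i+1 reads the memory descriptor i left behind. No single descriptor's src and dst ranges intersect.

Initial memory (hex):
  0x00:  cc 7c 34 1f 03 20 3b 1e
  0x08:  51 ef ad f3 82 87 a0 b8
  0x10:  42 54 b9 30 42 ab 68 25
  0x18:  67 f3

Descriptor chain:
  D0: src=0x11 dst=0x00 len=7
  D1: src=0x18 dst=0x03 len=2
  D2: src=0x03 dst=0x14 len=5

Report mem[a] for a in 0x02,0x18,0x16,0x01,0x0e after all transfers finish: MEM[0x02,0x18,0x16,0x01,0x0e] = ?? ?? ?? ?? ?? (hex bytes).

MEM[0x02,0x18,0x16,0x01,0x0e] = 30 1e 68 b9 a0

  after D0: wrote 7B at 0x00 = 54b93042ab6825
  after D1: wrote 2B at 0x03 = 67f3
  after D2: wrote 5B at 0x14 = 67f368251e
query mem[0x02]=0x30, mem[0x18]=0x1e, mem[0x16]=0x68, mem[0x01]=0xb9, mem[0x0e]=0xa0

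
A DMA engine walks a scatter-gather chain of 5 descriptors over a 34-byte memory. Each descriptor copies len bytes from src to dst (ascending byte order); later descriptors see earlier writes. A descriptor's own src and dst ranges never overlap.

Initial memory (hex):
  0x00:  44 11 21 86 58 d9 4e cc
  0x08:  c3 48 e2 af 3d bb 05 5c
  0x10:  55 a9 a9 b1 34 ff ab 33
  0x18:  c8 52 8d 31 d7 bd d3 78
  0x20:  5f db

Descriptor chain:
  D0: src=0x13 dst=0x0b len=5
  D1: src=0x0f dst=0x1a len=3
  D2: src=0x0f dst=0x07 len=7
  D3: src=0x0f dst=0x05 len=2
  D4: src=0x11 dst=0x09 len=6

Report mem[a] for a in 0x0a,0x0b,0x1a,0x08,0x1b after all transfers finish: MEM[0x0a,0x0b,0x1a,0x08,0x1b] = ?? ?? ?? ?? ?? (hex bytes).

MEM[0x0a,0x0b,0x1a,0x08,0x1b] = a9 b1 33 55 55

[0] 0x13->0x0b len=5 : b1 34 ff ab 33
[1] 0x0f->0x1a len=3 : 33 55 a9
[2] 0x0f->0x07 len=7 : 33 55 a9 a9 b1 34 ff
[3] 0x0f->0x05 len=2 : 33 55
[4] 0x11->0x09 len=6 : a9 a9 b1 34 ff ab
query mem[0x0a]=0xa9, mem[0x0b]=0xb1, mem[0x1a]=0x33, mem[0x08]=0x55, mem[0x1b]=0x55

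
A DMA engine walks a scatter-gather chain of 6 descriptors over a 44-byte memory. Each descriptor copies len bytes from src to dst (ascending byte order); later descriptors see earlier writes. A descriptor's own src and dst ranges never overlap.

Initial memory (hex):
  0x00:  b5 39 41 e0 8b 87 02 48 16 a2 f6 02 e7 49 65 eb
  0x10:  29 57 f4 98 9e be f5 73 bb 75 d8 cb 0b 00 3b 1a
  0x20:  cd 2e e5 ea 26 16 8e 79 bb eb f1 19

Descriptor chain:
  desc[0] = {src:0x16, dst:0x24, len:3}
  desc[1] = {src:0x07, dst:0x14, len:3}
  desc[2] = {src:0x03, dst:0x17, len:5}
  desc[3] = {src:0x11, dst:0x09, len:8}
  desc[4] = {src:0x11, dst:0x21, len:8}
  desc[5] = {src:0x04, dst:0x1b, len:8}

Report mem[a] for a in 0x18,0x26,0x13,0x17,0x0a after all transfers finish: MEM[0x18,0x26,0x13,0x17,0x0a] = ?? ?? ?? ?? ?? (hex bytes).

MEM[0x18,0x26,0x13,0x17,0x0a] = 8b a2 98 e0 f4

D0: mem[0x24..0x26] <- [f5 73 bb]
D1: mem[0x14..0x16] <- [48 16 a2]
D2: mem[0x17..0x1b] <- [e0 8b 87 02 48]
D3: mem[0x09..0x10] <- [57 f4 98 48 16 a2 e0 8b]
D4: mem[0x21..0x28] <- [57 f4 98 48 16 a2 e0 8b]
D5: mem[0x1b..0x22] <- [8b 87 02 48 16 57 f4 98]
query mem[0x18]=0x8b, mem[0x26]=0xa2, mem[0x13]=0x98, mem[0x17]=0xe0, mem[0x0a]=0xf4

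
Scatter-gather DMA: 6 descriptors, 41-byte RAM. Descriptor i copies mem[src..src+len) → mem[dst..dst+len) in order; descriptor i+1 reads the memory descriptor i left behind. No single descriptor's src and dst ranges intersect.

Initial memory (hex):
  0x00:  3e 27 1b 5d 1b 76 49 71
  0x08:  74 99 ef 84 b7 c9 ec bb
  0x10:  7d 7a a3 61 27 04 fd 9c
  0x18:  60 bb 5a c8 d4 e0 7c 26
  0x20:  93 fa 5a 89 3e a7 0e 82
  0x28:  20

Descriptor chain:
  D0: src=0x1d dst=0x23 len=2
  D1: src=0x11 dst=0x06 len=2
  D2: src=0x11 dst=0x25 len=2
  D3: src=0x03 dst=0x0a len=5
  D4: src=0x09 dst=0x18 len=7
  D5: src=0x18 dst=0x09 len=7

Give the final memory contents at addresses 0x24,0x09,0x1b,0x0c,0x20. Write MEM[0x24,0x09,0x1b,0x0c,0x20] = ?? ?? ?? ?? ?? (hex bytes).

[0] 0x1d->0x23 len=2 : e0 7c
[1] 0x11->0x06 len=2 : 7a a3
[2] 0x11->0x25 len=2 : 7a a3
[3] 0x03->0x0a len=5 : 5d 1b 76 7a a3
[4] 0x09->0x18 len=7 : 99 5d 1b 76 7a a3 bb
[5] 0x18->0x09 len=7 : 99 5d 1b 76 7a a3 bb
query mem[0x24]=0x7c, mem[0x09]=0x99, mem[0x1b]=0x76, mem[0x0c]=0x76, mem[0x20]=0x93

MEM[0x24,0x09,0x1b,0x0c,0x20] = 7c 99 76 76 93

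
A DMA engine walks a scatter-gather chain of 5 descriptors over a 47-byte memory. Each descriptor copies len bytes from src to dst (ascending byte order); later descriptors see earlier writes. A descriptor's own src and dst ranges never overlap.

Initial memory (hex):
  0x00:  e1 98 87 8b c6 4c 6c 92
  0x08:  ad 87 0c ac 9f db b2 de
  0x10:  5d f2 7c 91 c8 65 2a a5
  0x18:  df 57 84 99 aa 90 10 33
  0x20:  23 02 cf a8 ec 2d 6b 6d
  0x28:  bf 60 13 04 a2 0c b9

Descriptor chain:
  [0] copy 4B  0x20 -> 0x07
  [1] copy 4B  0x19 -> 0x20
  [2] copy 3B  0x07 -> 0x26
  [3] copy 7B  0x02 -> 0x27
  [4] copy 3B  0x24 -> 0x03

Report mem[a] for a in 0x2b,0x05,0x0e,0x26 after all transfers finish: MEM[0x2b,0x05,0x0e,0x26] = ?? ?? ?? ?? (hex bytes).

  after D0: wrote 4B at 0x07 = 2302cfa8
  after D1: wrote 4B at 0x20 = 578499aa
  after D2: wrote 3B at 0x26 = 2302cf
  after D3: wrote 7B at 0x27 = 878bc64c6c2302
  after D4: wrote 3B at 0x03 = ec2d23
query mem[0x2b]=0x6c, mem[0x05]=0x23, mem[0x0e]=0xb2, mem[0x26]=0x23

MEM[0x2b,0x05,0x0e,0x26] = 6c 23 b2 23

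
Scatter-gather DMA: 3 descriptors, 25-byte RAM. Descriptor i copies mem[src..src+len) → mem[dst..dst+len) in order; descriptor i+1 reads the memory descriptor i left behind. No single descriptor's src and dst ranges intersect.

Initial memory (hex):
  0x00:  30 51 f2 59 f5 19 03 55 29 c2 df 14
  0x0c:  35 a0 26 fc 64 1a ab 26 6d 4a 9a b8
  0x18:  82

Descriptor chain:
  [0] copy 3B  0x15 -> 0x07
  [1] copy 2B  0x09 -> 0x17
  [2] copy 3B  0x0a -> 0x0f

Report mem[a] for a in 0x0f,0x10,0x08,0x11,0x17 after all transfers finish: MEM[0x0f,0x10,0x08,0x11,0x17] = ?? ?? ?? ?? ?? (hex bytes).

#0 dst[0x07+3] := {0x4a,0x9a,0xb8}
#1 dst[0x17+2] := {0xb8,0xdf}
#2 dst[0x0f+3] := {0xdf,0x14,0x35}
query mem[0x0f]=0xdf, mem[0x10]=0x14, mem[0x08]=0x9a, mem[0x11]=0x35, mem[0x17]=0xb8

MEM[0x0f,0x10,0x08,0x11,0x17] = df 14 9a 35 b8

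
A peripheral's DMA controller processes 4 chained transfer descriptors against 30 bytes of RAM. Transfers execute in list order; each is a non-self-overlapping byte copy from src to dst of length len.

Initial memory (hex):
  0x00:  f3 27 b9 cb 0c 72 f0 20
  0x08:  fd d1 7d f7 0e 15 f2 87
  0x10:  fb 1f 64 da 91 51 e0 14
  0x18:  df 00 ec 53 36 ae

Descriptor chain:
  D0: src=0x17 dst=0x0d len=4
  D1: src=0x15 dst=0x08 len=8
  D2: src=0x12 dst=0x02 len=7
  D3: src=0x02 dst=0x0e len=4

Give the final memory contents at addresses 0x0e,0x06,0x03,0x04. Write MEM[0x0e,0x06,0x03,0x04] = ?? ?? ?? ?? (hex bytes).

D0: mem[0x0d..0x10] <- [14 df 00 ec]
D1: mem[0x08..0x0f] <- [51 e0 14 df 00 ec 53 36]
D2: mem[0x02..0x08] <- [64 da 91 51 e0 14 df]
D3: mem[0x0e..0x11] <- [64 da 91 51]
query mem[0x0e]=0x64, mem[0x06]=0xe0, mem[0x03]=0xda, mem[0x04]=0x91

MEM[0x0e,0x06,0x03,0x04] = 64 e0 da 91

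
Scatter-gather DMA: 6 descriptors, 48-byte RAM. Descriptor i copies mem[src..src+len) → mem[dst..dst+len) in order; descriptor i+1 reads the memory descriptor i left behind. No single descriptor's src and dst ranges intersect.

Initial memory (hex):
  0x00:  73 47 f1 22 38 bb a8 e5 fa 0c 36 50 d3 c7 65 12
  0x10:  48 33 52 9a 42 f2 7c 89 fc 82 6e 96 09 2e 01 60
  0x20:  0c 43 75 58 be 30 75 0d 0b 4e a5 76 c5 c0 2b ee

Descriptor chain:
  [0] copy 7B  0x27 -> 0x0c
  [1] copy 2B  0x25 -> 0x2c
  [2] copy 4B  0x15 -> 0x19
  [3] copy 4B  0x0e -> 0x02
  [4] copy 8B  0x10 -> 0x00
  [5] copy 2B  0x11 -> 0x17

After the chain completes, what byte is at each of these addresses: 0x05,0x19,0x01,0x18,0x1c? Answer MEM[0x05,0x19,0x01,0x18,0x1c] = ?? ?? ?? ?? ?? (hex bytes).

MEM[0x05,0x19,0x01,0x18,0x1c] = f2 f2 c5 c0 fc

[0] 0x27->0x0c len=7 : 0d 0b 4e a5 76 c5 c0
[1] 0x25->0x2c len=2 : 30 75
[2] 0x15->0x19 len=4 : f2 7c 89 fc
[3] 0x0e->0x02 len=4 : 4e a5 76 c5
[4] 0x10->0x00 len=8 : 76 c5 c0 9a 42 f2 7c 89
[5] 0x11->0x17 len=2 : c5 c0
query mem[0x05]=0xf2, mem[0x19]=0xf2, mem[0x01]=0xc5, mem[0x18]=0xc0, mem[0x1c]=0xfc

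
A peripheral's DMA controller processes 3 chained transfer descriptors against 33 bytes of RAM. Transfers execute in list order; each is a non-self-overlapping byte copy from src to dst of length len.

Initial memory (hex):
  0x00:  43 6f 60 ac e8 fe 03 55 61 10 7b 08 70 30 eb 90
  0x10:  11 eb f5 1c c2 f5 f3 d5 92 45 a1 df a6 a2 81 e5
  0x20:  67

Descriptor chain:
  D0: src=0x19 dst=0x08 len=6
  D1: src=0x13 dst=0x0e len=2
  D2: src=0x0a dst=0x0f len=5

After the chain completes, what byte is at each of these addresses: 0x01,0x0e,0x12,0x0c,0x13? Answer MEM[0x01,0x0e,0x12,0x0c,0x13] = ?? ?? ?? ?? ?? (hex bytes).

[0] 0x19->0x08 len=6 : 45 a1 df a6 a2 81
[1] 0x13->0x0e len=2 : 1c c2
[2] 0x0a->0x0f len=5 : df a6 a2 81 1c
query mem[0x01]=0x6f, mem[0x0e]=0x1c, mem[0x12]=0x81, mem[0x0c]=0xa2, mem[0x13]=0x1c

MEM[0x01,0x0e,0x12,0x0c,0x13] = 6f 1c 81 a2 1c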